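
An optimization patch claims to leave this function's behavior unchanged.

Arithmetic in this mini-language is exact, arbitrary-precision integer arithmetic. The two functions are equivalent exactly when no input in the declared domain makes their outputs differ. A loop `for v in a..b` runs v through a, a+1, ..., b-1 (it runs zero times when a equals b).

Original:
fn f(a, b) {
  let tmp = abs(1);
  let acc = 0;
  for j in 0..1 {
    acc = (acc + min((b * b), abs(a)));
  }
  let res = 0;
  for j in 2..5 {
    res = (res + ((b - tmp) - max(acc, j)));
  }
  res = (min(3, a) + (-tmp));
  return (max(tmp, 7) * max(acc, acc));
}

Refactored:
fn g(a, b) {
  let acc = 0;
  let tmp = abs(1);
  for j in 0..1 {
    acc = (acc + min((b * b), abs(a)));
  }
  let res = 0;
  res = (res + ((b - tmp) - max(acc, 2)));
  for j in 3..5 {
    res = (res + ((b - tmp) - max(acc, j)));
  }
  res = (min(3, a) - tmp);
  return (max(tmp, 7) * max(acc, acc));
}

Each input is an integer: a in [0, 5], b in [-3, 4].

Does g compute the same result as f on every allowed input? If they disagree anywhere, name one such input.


Side by side, the visible changes include: arithmetic usage differs; and statement counts differ; and constant usage differs; and loop structure differs; and min/max/abs usage differs.
Tracing a=5, b=-1: f: tmp = 1; acc = 0; [j=0]; acc = 1; res = 0; [j=2]; res = -4; [j=3]; res = -9; [j=4]; res = -15; res = 2; return 7 | g: acc = 0; tmp = 1; [j=0]; acc = 1; res = 0; res = -4; [j=3]; res = -9; [j=4]; res = -15; res = 2; return 7 — matching result 7.
Checked all 48 inputs in the declared domain: the outputs agree on every one.
verdict: equivalent


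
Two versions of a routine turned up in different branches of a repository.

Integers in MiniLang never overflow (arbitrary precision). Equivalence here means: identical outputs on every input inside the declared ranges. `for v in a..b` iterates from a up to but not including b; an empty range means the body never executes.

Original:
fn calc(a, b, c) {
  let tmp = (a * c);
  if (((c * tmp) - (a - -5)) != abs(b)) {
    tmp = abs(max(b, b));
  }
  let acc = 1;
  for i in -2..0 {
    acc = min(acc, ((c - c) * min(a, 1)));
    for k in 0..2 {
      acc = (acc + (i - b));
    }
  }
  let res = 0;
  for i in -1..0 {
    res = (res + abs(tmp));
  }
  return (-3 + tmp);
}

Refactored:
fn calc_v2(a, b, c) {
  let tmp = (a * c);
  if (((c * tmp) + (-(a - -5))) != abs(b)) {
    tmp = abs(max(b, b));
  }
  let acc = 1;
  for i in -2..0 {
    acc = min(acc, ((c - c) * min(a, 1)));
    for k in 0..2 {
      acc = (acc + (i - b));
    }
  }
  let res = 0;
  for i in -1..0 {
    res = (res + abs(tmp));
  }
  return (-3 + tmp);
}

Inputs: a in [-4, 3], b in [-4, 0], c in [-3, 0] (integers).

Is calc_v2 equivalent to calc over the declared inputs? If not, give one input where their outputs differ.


Although arithmetic usage differs, 160/160 inputs agree.
verdict: equivalent


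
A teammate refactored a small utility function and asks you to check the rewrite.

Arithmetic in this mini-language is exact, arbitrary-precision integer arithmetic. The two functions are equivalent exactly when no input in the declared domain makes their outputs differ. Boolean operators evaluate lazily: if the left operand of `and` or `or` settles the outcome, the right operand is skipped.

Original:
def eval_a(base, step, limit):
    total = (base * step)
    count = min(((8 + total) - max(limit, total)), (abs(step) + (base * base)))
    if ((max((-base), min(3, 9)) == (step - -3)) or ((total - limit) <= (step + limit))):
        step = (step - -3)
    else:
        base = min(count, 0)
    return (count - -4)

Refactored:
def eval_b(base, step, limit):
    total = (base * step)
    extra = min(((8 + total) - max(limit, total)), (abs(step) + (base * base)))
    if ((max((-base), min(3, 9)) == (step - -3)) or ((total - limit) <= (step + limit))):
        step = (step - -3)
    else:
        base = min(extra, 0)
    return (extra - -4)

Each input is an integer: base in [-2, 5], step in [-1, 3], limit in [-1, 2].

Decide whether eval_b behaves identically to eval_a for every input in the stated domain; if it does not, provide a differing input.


The two are interchangeable: local variable names differ, and every declared input agrees.
Tracing base=5, step=-1, limit=-1: eval_a: total = -5; count = 4; ((max((-base), min(3, 9)) == (step - -3)) or ((total - limit) <= (step + limit))) -> true; step = 2; return 8 | eval_b: total = -5; extra = 4; ((max((-base), min(3, 9)) == (step - -3)) or ((total - limit) <= (step + limit))) -> true; step = 2; return 8 — matching result 8.
Checked all 160 inputs in the declared domain: the outputs agree on every one.
verdict: equivalent


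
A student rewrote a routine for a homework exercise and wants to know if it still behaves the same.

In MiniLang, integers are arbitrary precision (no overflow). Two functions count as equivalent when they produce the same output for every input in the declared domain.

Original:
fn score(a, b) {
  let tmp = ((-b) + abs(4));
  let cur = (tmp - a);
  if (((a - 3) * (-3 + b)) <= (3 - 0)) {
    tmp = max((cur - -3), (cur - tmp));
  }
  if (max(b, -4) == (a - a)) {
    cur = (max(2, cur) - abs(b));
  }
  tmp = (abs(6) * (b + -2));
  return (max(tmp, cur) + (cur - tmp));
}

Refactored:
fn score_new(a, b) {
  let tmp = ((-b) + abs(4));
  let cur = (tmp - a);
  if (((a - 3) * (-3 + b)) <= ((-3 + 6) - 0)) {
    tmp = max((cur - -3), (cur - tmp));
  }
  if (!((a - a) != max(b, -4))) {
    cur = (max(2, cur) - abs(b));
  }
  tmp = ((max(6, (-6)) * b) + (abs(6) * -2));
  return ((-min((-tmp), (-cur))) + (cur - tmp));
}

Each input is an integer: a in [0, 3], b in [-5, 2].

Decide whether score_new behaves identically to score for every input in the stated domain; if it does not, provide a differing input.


Differences: constant usage differs, plus boolean connective usage differs, plus comparison usage differs, plus min/max/abs usage differs, plus arithmetic usage differs — yet all 32 inputs agree.
verdict: equivalent


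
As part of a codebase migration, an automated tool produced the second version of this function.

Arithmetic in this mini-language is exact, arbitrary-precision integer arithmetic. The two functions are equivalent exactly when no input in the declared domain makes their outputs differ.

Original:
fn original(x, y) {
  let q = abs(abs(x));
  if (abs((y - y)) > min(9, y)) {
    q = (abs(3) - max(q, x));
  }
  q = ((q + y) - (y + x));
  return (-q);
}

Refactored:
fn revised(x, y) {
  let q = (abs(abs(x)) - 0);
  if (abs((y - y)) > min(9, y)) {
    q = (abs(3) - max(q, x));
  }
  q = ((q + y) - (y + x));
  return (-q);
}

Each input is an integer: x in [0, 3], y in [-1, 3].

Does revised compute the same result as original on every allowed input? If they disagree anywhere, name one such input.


Changes here: arithmetic usage differs, plus constant usage differs; the full 20-point sweep finds no disagreement.
verdict: equivalent


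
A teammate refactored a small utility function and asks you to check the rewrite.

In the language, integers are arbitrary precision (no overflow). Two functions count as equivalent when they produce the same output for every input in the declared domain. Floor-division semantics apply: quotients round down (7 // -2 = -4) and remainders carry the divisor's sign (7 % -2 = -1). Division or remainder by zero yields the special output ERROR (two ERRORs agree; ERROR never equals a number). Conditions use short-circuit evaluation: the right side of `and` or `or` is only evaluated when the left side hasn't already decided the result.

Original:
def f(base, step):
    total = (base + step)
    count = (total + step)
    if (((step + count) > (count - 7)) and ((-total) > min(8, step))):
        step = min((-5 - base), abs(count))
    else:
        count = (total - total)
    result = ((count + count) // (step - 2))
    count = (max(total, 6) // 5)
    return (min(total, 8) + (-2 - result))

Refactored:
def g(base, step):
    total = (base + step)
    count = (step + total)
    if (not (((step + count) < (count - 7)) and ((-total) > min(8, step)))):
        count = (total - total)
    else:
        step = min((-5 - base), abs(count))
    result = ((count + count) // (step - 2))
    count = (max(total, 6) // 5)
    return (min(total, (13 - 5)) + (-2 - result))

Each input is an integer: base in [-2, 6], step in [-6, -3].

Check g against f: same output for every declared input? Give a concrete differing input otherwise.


Take base=-2, step=-6.
f: total := -8 | count := -14 | (((step + count) > (count - 7)) and ((-total) > min(8, step))): true | step := -3 | result := 5 | count := 1 | result -15
g: total := -8 | count := -14 | (not (((step + count) < (count - 7)) and ((-total) > min(8, step)))): true | count := 0 | result := 0 | count := 1 | result -10
-15 and -10 differ, so these are not the same function on this domain.
verdict: not equivalent; witness: base=-2, step=-6


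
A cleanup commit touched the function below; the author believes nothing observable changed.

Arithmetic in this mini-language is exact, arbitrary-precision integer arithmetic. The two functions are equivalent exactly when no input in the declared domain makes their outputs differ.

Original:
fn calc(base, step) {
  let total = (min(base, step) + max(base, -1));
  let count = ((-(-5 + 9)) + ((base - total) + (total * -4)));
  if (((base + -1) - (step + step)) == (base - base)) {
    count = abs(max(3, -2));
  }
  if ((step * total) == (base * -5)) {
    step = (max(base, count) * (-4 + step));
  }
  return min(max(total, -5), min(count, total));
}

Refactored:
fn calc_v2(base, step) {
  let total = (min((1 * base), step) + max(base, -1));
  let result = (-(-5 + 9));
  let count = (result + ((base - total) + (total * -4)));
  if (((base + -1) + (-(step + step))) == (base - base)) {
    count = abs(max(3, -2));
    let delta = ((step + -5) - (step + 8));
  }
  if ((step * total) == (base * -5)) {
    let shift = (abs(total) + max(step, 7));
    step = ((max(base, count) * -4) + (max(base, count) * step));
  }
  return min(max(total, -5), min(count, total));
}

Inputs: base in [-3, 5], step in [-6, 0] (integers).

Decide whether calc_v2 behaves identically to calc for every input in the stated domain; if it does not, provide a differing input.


Reading the diff, among the changes: min/max/abs usage differs; also constant usage differs; also local variable names differ; also statement counts differ; also arithmetic usage differs.
Tracing base=3, step=-3: calc: total := 0 | count := -1 | (((base + -1) - (step + step)) == (base - base)): false | ((step * total) == (base * -5)): false | result -1 | calc_v2: total := 0 | result := -4 | count := -1 | (((base + -1) + (-(step + step))) == (base - base)): false | ((step * total) == (base * -5)): false | result -1 — matching result -1.
Every one of the 63 inputs gives matching results.
verdict: equivalent


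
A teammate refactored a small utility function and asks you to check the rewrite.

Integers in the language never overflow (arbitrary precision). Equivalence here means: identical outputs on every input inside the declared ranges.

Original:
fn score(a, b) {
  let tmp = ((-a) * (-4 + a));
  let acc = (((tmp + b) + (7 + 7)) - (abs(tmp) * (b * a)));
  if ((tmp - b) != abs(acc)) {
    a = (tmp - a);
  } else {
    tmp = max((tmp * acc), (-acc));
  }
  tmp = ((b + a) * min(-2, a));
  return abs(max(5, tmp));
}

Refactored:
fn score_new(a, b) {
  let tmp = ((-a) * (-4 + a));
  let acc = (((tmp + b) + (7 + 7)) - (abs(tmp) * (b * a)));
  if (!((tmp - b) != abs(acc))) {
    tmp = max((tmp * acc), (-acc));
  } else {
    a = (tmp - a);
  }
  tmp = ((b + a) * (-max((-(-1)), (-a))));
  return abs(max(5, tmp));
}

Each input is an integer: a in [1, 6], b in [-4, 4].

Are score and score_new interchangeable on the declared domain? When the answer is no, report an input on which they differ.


On input a=3, b=-4, score returns 8 while score_new returns 5.
verdict: not equivalent; witness: a=3, b=-4


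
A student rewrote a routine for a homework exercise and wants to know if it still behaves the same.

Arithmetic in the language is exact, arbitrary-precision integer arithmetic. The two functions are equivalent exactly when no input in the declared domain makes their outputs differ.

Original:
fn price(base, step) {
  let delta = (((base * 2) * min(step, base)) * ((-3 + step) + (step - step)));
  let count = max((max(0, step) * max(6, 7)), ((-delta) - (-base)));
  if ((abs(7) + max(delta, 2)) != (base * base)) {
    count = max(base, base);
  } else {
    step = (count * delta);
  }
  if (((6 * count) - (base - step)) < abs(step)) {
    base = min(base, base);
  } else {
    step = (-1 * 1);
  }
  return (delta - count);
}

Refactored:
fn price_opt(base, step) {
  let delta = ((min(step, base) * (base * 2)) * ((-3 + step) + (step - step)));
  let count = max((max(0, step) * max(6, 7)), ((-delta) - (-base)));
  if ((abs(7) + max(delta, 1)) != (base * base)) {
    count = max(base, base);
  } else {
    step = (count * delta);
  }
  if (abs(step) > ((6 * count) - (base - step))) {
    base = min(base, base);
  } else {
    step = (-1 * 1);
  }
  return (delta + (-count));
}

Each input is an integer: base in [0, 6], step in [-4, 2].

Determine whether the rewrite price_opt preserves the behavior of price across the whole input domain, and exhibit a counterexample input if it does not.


The rewrite breaks on base=3, step=1, where the results are -27 and -15.
price: delta=-12, then count=15, then ((abs(7) + max(delta, 2)) != (base * base)) is false, then step=-180, then (((6 * count) - (base - step)) < abs(step)) is true, then base=3, then returns -27
price_opt: delta=-12, then count=15, then ((abs(7) + max(delta, 1)) != (base * base)) is true, then count=3, then (abs(step) > ((6 * count) - (base - step))) is false, then step=-1, then returns -15
verdict: not equivalent; witness: base=3, step=1


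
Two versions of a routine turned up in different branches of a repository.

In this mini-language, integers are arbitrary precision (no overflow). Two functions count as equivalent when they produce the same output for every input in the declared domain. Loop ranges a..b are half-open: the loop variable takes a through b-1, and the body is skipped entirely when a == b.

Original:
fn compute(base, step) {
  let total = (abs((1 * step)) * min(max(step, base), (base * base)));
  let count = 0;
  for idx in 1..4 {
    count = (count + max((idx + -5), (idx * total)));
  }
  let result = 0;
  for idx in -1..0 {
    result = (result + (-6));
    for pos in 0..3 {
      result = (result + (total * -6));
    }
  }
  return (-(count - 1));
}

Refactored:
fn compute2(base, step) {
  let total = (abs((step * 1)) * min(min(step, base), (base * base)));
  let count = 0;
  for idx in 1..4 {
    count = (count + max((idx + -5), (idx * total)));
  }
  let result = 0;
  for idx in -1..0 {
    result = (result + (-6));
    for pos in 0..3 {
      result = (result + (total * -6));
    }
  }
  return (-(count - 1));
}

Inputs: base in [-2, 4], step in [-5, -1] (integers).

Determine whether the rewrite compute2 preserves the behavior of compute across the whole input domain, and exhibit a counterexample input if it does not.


Consider the input base=-2, step=-1.
compute: total becomes -1; next count becomes 0; next at idx=1:; next count becomes -1; next at idx=2:; next count becomes -3; next at idx=3:; next count becomes -5; next result becomes 0; next at idx=-1:; next result becomes -6; next at pos=0:; next result becomes 0; next at pos=1:; next result becomes 6; next at pos=2:; next result becomes 12; next final value 6
compute2: total becomes -2; next count becomes 0; next at idx=1:; next count becomes -2; next at idx=2:; next count becomes -5; next at idx=3:; next count becomes -7; next result becomes 0; next at idx=-1:; next result becomes -6; next at pos=0:; next result becomes 6; next at pos=1:; next result becomes 18; next at pos=2:; next result becomes 30; next final value 8
6 and 8 differ, so these are not the same function on this domain.
verdict: not equivalent; witness: base=-2, step=-1


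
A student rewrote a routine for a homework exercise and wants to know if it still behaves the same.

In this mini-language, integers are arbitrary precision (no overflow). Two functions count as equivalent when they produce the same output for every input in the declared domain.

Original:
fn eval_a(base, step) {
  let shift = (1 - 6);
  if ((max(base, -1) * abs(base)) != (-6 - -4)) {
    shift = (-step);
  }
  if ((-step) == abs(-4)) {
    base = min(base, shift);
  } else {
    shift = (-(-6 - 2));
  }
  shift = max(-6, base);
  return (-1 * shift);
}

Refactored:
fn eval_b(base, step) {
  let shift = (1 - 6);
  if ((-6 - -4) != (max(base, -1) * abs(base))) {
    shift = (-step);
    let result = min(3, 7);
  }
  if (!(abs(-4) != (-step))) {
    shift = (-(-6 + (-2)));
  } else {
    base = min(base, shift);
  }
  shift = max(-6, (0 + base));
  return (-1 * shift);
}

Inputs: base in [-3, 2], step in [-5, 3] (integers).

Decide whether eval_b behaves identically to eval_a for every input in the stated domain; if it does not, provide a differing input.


The rewrite breaks on base=-2, step=-5, where the results are 2 and 5.
eval_a: shift = -5; ((max(base, -1) * abs(base)) != (-6 - -4)) -> false; ((-step) == abs(-4)) -> false; shift = 8; shift = -2; return 2
eval_b: shift = -5; ((-6 - -4) != (max(base, -1) * abs(base))) -> false; (!(abs(-4) != (-step))) -> false; base = -5; shift = -5; return 5
verdict: not equivalent; witness: base=-2, step=-5


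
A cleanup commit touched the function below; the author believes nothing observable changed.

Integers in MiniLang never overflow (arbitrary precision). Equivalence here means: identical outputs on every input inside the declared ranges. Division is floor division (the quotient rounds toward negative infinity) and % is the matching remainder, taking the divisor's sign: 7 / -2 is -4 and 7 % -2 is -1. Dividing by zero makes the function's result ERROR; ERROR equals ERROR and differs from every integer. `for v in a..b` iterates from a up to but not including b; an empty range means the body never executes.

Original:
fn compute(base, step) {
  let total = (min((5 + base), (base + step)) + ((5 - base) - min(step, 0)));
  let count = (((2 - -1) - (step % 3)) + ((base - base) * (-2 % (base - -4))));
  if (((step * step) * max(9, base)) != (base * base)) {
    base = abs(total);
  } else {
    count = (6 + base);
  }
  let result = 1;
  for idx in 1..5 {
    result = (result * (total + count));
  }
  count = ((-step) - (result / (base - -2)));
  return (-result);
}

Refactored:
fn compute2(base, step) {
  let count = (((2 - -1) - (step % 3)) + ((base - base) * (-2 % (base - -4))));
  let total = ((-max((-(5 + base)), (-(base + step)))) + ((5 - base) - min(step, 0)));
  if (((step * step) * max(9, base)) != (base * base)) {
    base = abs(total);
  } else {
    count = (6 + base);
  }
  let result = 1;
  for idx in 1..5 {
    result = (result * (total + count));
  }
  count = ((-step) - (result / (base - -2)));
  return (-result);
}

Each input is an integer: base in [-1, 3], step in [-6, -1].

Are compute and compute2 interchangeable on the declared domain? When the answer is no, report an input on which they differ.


Side by side, the visible changes include: min/max/abs usage differs.
Spot check at base=1, step=-4 — compute: total becomes 5; next count becomes 1; next (((step * step) * max(9, base)) != (base * base)) evaluates to true; next base becomes 5; next result becomes 1; next at idx=1:; next result becomes 6; next at idx=2:; next result becomes 36; next at idx=3:; next result becomes 216; next at idx=4:; next result becomes 1296; next count becomes -181; next final value -1296. compute2: count becomes 1; next total becomes 5; next (((step * step) * max(9, base)) != (base * base)) evaluates to true; next base becomes 5; next result becomes 1; next at idx=1:; next result becomes 6; next at idx=2:; next result becomes 36; next at idx=3:; next result becomes 216; next at idx=4:; next result becomes 1296; next count becomes -181; next final value -1296. Both give -1296.
An exhaustive pass over the 30 declared inputs shows identical outputs.
verdict: equivalent


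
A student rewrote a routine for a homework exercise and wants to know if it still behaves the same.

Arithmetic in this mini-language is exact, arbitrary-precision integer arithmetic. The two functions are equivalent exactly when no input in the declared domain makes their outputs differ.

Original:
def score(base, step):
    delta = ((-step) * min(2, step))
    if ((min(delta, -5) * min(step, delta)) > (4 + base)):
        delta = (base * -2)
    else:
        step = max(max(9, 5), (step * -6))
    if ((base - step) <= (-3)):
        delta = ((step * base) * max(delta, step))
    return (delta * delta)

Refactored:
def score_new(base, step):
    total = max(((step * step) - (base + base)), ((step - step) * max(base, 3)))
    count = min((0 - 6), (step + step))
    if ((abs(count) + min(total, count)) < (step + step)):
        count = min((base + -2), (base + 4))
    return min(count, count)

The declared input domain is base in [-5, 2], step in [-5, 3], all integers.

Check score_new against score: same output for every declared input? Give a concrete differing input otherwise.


Input base=-5, step=-5: 100 from score versus -10 from score_new.
verdict: not equivalent; witness: base=-5, step=-5


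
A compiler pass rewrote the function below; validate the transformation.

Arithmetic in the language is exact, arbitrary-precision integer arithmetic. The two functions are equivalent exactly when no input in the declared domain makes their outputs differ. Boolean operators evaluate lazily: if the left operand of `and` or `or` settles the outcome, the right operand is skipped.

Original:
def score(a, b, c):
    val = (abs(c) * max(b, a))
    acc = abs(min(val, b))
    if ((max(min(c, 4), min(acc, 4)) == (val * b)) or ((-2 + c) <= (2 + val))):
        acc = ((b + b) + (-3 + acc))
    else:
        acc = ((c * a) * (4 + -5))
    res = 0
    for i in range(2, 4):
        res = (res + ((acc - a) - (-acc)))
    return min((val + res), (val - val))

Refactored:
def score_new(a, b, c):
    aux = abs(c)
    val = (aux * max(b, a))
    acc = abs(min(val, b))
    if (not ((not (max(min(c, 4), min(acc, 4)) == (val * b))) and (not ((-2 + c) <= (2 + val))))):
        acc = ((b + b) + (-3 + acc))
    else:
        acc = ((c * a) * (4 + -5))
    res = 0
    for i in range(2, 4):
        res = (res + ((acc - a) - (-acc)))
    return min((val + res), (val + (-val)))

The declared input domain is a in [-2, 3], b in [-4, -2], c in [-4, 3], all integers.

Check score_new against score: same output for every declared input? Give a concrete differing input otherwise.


Differences: boolean connective usage differs; also arithmetic usage differs; also statement counts differ; also local variable names differ — yet all 144 inputs agree.
verdict: equivalent


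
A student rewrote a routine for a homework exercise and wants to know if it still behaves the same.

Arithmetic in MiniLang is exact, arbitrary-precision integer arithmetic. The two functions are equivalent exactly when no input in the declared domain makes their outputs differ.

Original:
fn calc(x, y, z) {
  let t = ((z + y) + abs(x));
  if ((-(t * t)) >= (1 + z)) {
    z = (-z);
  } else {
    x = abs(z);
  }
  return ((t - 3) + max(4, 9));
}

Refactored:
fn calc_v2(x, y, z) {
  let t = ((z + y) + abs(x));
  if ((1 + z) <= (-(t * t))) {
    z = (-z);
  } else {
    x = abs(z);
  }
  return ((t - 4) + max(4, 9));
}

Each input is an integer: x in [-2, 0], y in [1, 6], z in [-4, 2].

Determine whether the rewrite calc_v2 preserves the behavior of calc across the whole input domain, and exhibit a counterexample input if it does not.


The rewrite breaks on x=-2, y=1, z=-4, where the results are 5 and 4.
calc: t becomes -1; next ((-(t * t)) >= (1 + z)) evaluates to true; next z becomes 4; next final value 5
calc_v2: t becomes -1; next ((1 + z) <= (-(t * t))) evaluates to true; next z becomes 4; next final value 4
verdict: not equivalent; witness: x=-2, y=1, z=-4


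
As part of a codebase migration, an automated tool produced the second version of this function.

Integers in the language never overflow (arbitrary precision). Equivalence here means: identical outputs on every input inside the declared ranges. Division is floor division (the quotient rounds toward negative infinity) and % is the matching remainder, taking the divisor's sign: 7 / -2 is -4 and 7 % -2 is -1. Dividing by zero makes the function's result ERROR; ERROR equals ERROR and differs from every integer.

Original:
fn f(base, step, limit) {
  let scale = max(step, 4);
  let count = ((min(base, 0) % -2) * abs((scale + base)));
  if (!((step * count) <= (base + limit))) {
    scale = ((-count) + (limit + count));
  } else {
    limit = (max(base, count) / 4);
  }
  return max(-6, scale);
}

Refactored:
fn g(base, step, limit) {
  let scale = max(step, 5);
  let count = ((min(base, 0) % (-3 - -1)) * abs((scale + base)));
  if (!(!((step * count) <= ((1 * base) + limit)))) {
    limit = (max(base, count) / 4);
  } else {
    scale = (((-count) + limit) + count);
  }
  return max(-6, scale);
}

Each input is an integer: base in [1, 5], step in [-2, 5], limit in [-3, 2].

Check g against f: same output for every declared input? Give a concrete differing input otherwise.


There is a counterexample at base=1, step=-2, limit=-1: 4 on one side, 5 on the other.
f: scale becomes 4; next count becomes 0; next (!((step * count) <= (base + limit))) evaluates to false; next limit becomes 0; next final value 4
g: scale becomes 5; next count becomes 0; next (!(!((step * count) <= ((1 * base) + limit)))) evaluates to true; next limit becomes 0; next final value 5
verdict: not equivalent; witness: base=1, step=-2, limit=-1


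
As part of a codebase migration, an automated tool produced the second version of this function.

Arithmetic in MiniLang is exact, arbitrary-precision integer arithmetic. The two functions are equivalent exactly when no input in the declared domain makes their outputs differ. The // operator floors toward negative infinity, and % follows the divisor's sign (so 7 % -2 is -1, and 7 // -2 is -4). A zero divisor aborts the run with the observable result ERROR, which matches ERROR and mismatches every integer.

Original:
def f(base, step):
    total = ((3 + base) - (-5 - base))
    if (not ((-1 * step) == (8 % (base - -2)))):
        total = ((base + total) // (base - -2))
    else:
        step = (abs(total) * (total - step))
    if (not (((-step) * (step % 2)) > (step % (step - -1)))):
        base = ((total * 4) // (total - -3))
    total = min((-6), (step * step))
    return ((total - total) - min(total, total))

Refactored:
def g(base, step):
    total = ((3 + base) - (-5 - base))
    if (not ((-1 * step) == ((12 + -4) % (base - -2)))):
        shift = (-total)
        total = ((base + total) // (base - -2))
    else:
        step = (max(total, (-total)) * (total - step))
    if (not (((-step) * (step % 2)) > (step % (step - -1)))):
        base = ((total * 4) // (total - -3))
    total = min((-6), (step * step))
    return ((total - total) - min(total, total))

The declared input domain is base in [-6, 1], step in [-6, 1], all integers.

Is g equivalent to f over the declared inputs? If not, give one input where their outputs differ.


Equivalent — the differences include arithmetic usage differs; min/max/abs usage differs; constant usage differs; local variable names differ; statement counts differ, yet no declared input distinguishes the two.
Spot check at base=-5, step=-4 — f: total becomes -2; next (not ((-1 * step) == (8 % (base - -2)))) evaluates to true; next total becomes 2; next (not (((-step) * (step % 2)) > (step % (step - -1)))) evaluates to false; next total becomes -6; next final value 6. g: total becomes -2; next (not ((-1 * step) == ((12 + -4) % (base - -2)))) evaluates to true; next shift becomes 2; next total becomes 2; next (not (((-step) * (step % 2)) > (step % (step - -1)))) evaluates to false; next total becomes -6; next final value 6. Both give 6.
Sweeping the whole domain (64 inputs) finds no disagreement.
verdict: equivalent


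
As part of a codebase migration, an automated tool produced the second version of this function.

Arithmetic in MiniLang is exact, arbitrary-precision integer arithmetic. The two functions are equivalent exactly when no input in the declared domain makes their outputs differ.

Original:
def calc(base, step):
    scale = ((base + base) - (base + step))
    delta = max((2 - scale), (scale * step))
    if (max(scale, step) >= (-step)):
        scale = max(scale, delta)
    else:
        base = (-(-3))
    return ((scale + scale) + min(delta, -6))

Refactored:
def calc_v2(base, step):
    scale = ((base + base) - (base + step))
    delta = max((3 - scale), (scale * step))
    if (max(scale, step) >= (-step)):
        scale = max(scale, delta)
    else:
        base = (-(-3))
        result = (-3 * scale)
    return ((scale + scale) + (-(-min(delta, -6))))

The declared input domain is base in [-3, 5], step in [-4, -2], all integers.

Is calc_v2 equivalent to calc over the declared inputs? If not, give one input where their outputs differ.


The rewrite breaks on base=5, step=-4, where the results are 11 and 12.
calc: scale := 9 | delta := -7 | (max(scale, step) >= (-step)): true | scale := 9 | result 11
calc_v2: scale := 9 | delta := -6 | (max(scale, step) >= (-step)): true | scale := 9 | result 12
verdict: not equivalent; witness: base=5, step=-4


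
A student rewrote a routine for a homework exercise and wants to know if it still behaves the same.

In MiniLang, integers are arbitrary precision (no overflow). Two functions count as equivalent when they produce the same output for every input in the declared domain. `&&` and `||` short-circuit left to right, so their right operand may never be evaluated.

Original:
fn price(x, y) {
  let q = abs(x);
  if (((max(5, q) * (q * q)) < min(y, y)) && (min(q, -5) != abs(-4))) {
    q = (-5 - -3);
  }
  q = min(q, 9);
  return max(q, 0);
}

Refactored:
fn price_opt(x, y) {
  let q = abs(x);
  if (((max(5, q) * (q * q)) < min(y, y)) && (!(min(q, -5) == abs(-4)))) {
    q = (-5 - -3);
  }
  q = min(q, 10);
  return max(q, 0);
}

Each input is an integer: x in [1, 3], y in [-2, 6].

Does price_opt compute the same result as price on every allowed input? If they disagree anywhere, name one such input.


The one real change (`9` became `10`) has no effect anywhere in the declared ranges; all 27 inputs agree.
verdict: equivalent


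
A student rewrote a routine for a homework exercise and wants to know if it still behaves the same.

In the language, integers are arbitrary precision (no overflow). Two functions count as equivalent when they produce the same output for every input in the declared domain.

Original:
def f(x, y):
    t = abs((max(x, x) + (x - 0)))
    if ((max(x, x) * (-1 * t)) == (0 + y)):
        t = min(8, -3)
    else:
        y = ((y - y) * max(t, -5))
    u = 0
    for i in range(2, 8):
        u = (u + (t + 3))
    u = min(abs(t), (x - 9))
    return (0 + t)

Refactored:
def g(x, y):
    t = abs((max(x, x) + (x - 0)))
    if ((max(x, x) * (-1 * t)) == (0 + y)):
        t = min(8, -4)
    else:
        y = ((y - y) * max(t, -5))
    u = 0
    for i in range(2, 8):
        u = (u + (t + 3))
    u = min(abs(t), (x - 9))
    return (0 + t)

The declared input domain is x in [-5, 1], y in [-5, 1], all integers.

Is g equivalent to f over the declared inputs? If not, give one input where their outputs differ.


Not equivalent: x=0, y=0 separates them (-3 vs -4).
f: t becomes 0; next ((max(x, x) * (-1 * t)) == (0 + y)) evaluates to true; next t becomes -3; next u becomes 0; next at i=2:; next u becomes 0; next at i=3:; next u becomes 0; next at i=4:; next u becomes 0; next at i=5:; next u becomes 0; next at i=6:; next u becomes 0; next at i=7:; next u becomes 0; next u becomes -9; next final value -3
g: t becomes 0; next ((max(x, x) * (-1 * t)) == (0 + y)) evaluates to true; next t becomes -4; next u becomes 0; next at i=2:; next u becomes -1; next at i=3:; next u becomes -2; next at i=4:; next u becomes -3; next at i=5:; next u becomes -4; next at i=6:; next u becomes -5; next at i=7:; next u becomes -6; next u becomes -9; next final value -4
verdict: not equivalent; witness: x=0, y=0


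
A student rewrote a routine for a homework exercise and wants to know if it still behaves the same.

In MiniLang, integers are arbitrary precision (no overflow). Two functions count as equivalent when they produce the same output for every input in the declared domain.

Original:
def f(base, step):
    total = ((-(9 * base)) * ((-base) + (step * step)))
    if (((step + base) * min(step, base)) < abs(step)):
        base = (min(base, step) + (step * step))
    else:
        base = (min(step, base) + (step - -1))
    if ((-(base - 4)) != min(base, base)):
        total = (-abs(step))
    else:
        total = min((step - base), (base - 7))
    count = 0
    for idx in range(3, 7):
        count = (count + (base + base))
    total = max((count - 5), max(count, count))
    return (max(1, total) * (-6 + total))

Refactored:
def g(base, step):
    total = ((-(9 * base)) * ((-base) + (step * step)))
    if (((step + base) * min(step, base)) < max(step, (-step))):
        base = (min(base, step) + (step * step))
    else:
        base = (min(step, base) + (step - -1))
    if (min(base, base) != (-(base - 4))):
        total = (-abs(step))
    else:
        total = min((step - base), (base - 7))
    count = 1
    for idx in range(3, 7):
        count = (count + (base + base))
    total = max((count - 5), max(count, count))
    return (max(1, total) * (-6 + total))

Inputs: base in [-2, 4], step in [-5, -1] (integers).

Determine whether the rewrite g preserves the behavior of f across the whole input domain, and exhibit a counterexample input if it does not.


Consider the input base=-2, step=-5.
f: total = 486; (((step + base) * min(step, base)) < abs(step)) -> false; base = -9; ((-(base - 4)) != min(base, base)) -> true; total = -5; count = 0; [idx=3]; count = -18; [idx=4]; count = -36; [idx=5]; count = -54; [idx=6]; count = -72; total = -72; return -78
g: total = 486; (((step + base) * min(step, base)) < max(step, (-step))) -> false; base = -9; (min(base, base) != (-(base - 4))) -> true; total = -5; count = 1; [idx=3]; count = -17; [idx=4]; count = -35; [idx=5]; count = -53; [idx=6]; count = -71; total = -71; return -77
-78 != -77, so the rewrite changes behavior.
verdict: not equivalent; witness: base=-2, step=-5


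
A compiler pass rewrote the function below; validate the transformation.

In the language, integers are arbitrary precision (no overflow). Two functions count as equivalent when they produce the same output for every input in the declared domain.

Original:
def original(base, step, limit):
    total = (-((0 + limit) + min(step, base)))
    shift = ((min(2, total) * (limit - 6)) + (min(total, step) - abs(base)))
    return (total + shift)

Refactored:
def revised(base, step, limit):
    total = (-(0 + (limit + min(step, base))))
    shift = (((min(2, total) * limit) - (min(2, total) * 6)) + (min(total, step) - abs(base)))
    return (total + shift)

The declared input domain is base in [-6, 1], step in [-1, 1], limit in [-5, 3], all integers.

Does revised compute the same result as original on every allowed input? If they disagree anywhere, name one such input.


Changes here: min/max/abs usage differs, arithmetic usage differs, constant usage differs; the full 216-point sweep finds no disagreement.
verdict: equivalent


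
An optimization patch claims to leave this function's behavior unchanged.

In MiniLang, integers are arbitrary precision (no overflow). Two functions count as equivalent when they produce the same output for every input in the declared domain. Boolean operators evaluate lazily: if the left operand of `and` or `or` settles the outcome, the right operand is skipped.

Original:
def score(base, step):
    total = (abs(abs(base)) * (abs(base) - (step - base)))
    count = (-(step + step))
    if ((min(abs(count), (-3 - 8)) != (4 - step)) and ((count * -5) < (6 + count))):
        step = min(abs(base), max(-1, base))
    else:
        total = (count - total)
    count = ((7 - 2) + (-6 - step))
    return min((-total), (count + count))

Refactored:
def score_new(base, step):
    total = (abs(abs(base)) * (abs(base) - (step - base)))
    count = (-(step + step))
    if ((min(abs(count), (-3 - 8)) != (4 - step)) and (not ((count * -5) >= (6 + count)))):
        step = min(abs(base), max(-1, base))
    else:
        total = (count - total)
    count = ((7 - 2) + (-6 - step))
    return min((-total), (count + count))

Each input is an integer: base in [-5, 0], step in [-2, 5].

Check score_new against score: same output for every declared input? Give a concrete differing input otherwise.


Reading the diff, among the changes: comparison usage differs, and boolean connective usage differs.
Tracing base=-2, step=5: score: total := -10 | count := -10 | ((min(abs(count), (-3 - 8)) != (4 - step)) and ((count * -5) < (6 + count))): false | total := 0 | count := -6 | result -12 | score_new: total := -10 | count := -10 | ((min(abs(count), (-3 - 8)) != (4 - step)) and (not ((count * -5) >= (6 + count)))): false | total := 0 | count := -6 | result -12 — matching result -12.
An exhaustive pass over the 48 declared inputs shows identical outputs.
verdict: equivalent


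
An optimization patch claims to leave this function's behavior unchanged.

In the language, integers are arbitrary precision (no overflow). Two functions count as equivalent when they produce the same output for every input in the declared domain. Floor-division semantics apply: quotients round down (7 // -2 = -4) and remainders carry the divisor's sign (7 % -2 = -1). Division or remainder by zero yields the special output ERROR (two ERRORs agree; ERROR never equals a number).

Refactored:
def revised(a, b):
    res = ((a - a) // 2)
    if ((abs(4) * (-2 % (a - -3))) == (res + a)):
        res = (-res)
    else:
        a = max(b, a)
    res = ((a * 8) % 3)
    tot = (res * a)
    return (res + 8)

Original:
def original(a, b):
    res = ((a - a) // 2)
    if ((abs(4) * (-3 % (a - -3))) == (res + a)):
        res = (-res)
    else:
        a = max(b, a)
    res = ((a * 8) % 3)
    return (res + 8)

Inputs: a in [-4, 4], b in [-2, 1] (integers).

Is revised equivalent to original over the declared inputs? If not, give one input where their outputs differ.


The rewrite breaks on a=0, b=1, where the results are 8 and 10.
original: res becomes 0; next ((abs(4) * (-3 % (a - -3))) == (res + a)) evaluates to true; next res becomes 0; next res becomes 0; next final value 8
revised: res becomes 0; next ((abs(4) * (-2 % (a - -3))) == (res + a)) evaluates to false; next a becomes 1; next res becomes 2; next tot becomes 2; next final value 10
verdict: not equivalent; witness: a=0, b=1


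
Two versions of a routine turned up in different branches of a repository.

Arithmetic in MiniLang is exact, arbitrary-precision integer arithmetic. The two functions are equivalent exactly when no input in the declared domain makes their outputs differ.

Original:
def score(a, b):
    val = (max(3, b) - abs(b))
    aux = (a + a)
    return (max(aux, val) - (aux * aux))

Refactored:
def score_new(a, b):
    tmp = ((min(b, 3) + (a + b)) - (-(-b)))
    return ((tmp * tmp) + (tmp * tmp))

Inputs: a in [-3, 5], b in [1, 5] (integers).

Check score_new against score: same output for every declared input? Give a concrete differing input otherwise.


Try a=-3, b=1.
score: val becomes 2; next aux becomes -6; next final value -34
score_new: tmp becomes -2; next final value 8
-34 and 8 differ, so these are not the same function on this domain.
verdict: not equivalent; witness: a=-3, b=1


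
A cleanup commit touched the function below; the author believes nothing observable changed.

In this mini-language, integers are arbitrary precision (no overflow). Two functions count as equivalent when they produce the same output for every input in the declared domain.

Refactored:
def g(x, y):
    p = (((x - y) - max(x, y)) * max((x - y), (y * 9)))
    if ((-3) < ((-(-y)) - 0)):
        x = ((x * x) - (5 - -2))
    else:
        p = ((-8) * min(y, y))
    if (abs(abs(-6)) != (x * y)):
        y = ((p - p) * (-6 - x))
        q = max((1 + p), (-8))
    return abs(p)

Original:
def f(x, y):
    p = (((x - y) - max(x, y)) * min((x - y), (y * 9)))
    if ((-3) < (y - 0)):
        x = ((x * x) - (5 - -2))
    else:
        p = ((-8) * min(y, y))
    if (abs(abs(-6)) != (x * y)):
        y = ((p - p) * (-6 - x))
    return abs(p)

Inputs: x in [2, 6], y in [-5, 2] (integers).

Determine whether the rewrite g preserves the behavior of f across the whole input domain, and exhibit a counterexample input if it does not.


Not equivalent: x=2, y=-2 separates them (36 vs 8).
f: p = -36; ((-3) < (y - 0)) -> true; x = -3; (abs(abs(-6)) != (x * y)) -> false; return 36
g: p = 8; ((-3) < ((-(-y)) - 0)) -> true; x = -3; (abs(abs(-6)) != (x * y)) -> false; return 8
verdict: not equivalent; witness: x=2, y=-2
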